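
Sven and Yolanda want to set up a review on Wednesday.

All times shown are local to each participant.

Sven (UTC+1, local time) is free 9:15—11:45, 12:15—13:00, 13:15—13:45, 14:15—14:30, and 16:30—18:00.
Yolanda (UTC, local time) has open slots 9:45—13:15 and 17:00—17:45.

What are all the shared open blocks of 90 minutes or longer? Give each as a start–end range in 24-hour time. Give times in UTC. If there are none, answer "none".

none

Sven → UTC: 08:15–10:45, 11:15–12:00, 12:15–12:45, 13:15–13:30, 15:30–17:00.
Yolanda → UTC: 09:45–13:15, 17:00–17:45.
Sven ∩ Yolanda: 09:45–10:45, 11:15–12:00, 12:15–12:45.
Windows ≥ 90 min: (none).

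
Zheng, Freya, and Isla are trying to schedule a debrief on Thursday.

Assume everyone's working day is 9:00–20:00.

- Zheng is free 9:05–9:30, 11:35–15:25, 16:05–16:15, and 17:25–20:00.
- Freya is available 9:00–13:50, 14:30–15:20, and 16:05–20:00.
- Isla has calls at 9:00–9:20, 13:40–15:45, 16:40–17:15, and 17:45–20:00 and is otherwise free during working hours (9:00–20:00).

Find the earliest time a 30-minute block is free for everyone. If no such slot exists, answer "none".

11:35

Isla free within 09:00–20:00: 09:20–13:40, 15:45–16:40, 17:15–17:45.
Zheng ∩ Freya: 09:05–09:30, 11:35–13:50, 14:30–15:20, 16:05–16:15, 17:25–20:00.
Zheng ∩ Freya ∩ Isla: 09:20–09:30, 11:35–13:40, 16:05–16:15, 17:25–17:45.
Windows ≥ 30 min: 11:35–13:40.
Earliest such window starts at 11:35.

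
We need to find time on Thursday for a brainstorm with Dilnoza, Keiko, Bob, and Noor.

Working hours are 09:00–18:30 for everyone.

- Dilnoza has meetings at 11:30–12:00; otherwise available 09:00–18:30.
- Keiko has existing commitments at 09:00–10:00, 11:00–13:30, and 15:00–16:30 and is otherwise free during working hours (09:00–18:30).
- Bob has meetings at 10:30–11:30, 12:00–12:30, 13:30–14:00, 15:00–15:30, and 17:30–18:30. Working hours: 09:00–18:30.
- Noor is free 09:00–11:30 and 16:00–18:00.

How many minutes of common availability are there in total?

Dilnoza free within 09:00–18:30: 09:00–11:30, 12:00–18:30.
Keiko free within 09:00–18:30: 10:00–11:00, 13:30–15:00, 16:30–18:30.
Bob free within 09:00–18:30: 09:00–10:30, 11:30–12:00, 12:30–13:30, 14:00–15:00, 15:30–17:30.
Dilnoza ∩ Keiko: 10:00–11:00, 13:30–15:00, 16:30–18:30.
Dilnoza ∩ Keiko ∩ Bob: 10:00–10:30, 14:00–15:00, 16:30–17:30.
Dilnoza ∩ Keiko ∩ Bob ∩ Noor: 10:00–10:30, 16:30–17:30.
Total common minutes: 30 + 60 = 90.

90 minutes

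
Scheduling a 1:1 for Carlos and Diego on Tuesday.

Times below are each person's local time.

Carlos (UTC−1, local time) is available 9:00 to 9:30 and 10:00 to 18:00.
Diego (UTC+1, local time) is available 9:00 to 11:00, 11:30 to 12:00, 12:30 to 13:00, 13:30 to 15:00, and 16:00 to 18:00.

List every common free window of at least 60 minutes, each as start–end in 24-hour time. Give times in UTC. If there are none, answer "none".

12:30–14:00, 15:00–17:00

Carlos → UTC: 10:00–10:30, 11:00–19:00.
Diego → UTC: 08:00–10:00, 10:30–11:00, 11:30–12:00, 12:30–14:00, 15:00–17:00.
Carlos ∩ Diego: 11:30–12:00, 12:30–14:00, 15:00–17:00.
Windows ≥ 60 min: 12:30–14:00, 15:00–17:00.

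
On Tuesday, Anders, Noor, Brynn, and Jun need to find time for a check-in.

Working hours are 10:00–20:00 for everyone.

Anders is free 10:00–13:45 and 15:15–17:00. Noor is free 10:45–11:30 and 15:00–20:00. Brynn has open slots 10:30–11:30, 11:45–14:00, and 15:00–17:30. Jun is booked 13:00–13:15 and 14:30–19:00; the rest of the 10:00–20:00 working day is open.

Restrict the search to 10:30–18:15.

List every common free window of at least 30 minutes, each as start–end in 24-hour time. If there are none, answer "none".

Jun free within 10:00–20:00: 10:00–13:00, 13:15–14:30, 19:00–20:00.
Anders ∩ Noor: 10:45–11:30, 15:15–17:00.
Anders ∩ Noor ∩ Brynn: 10:45–11:30, 15:15–17:00.
Anders ∩ Noor ∩ Brynn ∩ Jun: 10:45–11:30.
Restricted to 10:30–18:15: 10:45–11:30.
Windows ≥ 30 min: 10:45–11:30.

10:45–11:30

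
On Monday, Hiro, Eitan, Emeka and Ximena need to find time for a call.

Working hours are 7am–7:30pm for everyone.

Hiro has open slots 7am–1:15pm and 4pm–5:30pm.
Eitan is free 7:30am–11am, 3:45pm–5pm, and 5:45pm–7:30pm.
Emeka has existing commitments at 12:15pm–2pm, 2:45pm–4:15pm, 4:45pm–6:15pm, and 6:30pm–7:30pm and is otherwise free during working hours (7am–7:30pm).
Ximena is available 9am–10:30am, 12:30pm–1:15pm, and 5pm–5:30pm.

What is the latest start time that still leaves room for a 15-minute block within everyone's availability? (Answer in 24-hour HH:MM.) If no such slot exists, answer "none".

Emeka free within 07:00–19:30: 07:00–12:15, 14:00–14:45, 16:15–16:45, 18:15–18:30.
Hiro ∩ Eitan: 07:30–11:00, 16:00–17:00.
Hiro ∩ Eitan ∩ Emeka: 07:30–11:00, 16:15–16:45.
Hiro ∩ Eitan ∩ Emeka ∩ Ximena: 09:00–10:30.
Windows ≥ 15 min: 09:00–10:30.
Latest start in the last window 09:00–10:30 is 10:30 − 15 min = 10:15.

10:15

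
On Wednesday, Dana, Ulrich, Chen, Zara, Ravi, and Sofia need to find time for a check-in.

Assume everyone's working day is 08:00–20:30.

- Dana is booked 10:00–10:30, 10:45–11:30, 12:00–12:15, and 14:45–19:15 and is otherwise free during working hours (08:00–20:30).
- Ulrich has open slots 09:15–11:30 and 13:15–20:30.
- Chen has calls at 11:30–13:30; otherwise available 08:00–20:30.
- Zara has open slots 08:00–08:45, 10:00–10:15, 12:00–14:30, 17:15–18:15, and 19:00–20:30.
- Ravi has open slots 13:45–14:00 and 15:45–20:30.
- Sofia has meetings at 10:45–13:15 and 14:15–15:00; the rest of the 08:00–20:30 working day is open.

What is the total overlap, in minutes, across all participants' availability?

90 minutes

Dana free within 08:00–20:30: 08:00–10:00, 10:30–10:45, 11:30–12:00, 12:15–14:45, 19:15–20:30.
Chen free within 08:00–20:30: 08:00–11:30, 13:30–20:30.
Sofia free within 08:00–20:30: 08:00–10:45, 13:15–14:15, 15:00–20:30.
Dana ∩ Ulrich: 09:15–10:00, 10:30–10:45, 13:15–14:45, 19:15–20:30.
Dana ∩ Ulrich ∩ Chen: 09:15–10:00, 10:30–10:45, 13:30–14:45, 19:15–20:30.
Dana ∩ Ulrich ∩ Chen ∩ Zara: 13:30–14:30, 19:15–20:30.
Dana ∩ Ulrich ∩ Chen ∩ Zara ∩ Ravi: 13:45–14:00, 19:15–20:30.
Dana ∩ Ulrich ∩ Chen ∩ Zara ∩ Ravi ∩ Sofia: 13:45–14:00, 19:15–20:30.
Total common minutes: 15 + 75 = 90.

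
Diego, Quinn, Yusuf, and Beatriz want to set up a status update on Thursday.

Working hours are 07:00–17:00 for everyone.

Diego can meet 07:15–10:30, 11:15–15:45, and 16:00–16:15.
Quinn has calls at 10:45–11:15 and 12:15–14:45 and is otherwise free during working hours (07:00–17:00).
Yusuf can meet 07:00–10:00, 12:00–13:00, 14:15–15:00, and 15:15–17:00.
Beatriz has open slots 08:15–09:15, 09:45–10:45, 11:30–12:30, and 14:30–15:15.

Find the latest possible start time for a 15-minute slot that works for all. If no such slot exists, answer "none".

Quinn free within 07:00–17:00: 07:00–10:45, 11:15–12:15, 14:45–17:00.
Diego ∩ Quinn: 07:15–10:30, 11:15–12:15, 14:45–15:45, 16:00–16:15.
Diego ∩ Quinn ∩ Yusuf: 07:15–10:00, 12:00–12:15, 14:45–15:00, 15:15–15:45, 16:00–16:15.
Diego ∩ Quinn ∩ Yusuf ∩ Beatriz: 08:15–09:15, 09:45–10:00, 12:00–12:15, 14:45–15:00.
Windows ≥ 15 min: 08:15–09:15, 09:45–10:00, 12:00–12:15, 14:45–15:00.
Latest start in the last window 14:45–15:00 is 15:00 − 15 min = 14:45.

14:45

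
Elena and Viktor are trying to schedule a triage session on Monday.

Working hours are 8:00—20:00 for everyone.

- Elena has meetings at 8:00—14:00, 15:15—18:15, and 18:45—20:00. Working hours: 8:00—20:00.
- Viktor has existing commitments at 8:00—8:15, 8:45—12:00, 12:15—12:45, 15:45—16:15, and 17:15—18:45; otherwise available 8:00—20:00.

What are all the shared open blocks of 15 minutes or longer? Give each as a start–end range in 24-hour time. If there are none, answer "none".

14:00–15:15

Elena free within 08:00–20:00: 14:00–15:15, 18:15–18:45.
Viktor free within 08:00–20:00: 08:15–08:45, 12:00–12:15, 12:45–15:45, 16:15–17:15, 18:45–20:00.
Elena ∩ Viktor: 14:00–15:15.
Windows ≥ 15 min: 14:00–15:15.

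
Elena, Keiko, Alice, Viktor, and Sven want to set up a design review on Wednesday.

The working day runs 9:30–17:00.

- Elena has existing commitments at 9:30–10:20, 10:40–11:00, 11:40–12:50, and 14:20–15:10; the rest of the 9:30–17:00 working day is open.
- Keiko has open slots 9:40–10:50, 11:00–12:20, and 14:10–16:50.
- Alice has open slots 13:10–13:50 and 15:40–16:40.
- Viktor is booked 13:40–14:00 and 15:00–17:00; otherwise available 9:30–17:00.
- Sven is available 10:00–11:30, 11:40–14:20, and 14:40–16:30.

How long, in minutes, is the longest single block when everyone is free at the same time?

Elena free within 09:30–17:00: 10:20–10:40, 11:00–11:40, 12:50–14:20, 15:10–17:00.
Viktor free within 09:30–17:00: 09:30–13:40, 14:00–15:00.
Elena ∩ Keiko: 10:20–10:40, 11:00–11:40, 14:10–14:20, 15:10–16:50.
Elena ∩ Keiko ∩ Alice: 15:40–16:40.
Elena ∩ Keiko ∩ Alice ∩ Viktor: (none).
Elena ∩ Keiko ∩ Alice ∩ Viktor ∩ Sven: (none).
No common window.

0 minutes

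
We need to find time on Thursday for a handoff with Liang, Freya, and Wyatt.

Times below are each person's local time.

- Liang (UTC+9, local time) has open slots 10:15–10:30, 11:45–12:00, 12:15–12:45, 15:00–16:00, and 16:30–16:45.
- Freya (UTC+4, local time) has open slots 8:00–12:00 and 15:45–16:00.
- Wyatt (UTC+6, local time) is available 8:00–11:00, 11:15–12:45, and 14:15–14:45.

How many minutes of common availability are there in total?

Liang → UTC: 01:15–01:30, 02:45–03:00, 03:15–03:45, 06:00–07:00, 07:30–07:45.
Freya → UTC: 04:00–08:00, 11:45–12:00.
Wyatt → UTC: 02:00–05:00, 05:15–06:45, 08:15–08:45.
Liang ∩ Freya: 06:00–07:00, 07:30–07:45.
Liang ∩ Freya ∩ Wyatt: 06:00–06:45.
Total common minutes: 45.

45 minutes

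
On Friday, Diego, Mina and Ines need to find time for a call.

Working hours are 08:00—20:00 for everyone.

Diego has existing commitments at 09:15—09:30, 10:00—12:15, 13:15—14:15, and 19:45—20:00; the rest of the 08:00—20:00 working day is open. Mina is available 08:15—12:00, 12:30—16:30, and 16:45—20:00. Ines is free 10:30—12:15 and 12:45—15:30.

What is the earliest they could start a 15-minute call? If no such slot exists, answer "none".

12:45

Diego free within 08:00–20:00: 08:00–09:15, 09:30–10:00, 12:15–13:15, 14:15–19:45.
Diego ∩ Mina: 08:15–09:15, 09:30–10:00, 12:30–13:15, 14:15–16:30, 16:45–19:45.
Diego ∩ Mina ∩ Ines: 12:45–13:15, 14:15–15:30.
Windows ≥ 15 min: 12:45–13:15, 14:15–15:30.
Earliest such window starts at 12:45.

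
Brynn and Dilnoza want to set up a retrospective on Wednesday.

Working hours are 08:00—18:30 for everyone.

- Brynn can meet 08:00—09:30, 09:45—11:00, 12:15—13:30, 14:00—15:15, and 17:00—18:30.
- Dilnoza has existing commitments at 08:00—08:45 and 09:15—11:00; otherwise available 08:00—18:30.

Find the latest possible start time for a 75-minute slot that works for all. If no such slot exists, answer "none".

Dilnoza free within 08:00–18:30: 08:45–09:15, 11:00–18:30.
Brynn ∩ Dilnoza: 08:45–09:15, 12:15–13:30, 14:00–15:15, 17:00–18:30.
Windows ≥ 75 min: 12:15–13:30, 14:00–15:15, 17:00–18:30.
Latest start in the last window 17:00–18:30 is 18:30 − 75 min = 17:15.

17:15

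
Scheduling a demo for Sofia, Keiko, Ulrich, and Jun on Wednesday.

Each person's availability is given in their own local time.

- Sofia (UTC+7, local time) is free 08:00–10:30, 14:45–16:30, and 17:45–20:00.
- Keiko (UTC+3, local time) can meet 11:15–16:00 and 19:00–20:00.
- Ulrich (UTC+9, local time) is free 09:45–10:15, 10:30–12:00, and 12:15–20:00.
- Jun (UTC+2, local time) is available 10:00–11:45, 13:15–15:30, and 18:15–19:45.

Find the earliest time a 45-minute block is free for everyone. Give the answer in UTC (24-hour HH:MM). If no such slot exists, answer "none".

08:15

Sofia → UTC: 01:00–03:30, 07:45–09:30, 10:45–13:00.
Keiko → UTC: 08:15–13:00, 16:00–17:00.
Ulrich → UTC: 00:45–01:15, 01:30–03:00, 03:15–11:00.
Jun → UTC: 08:00–09:45, 11:15–13:30, 16:15–17:45.
Sofia ∩ Keiko: 08:15–09:30, 10:45–13:00.
Sofia ∩ Keiko ∩ Ulrich: 08:15–09:30, 10:45–11:00.
Sofia ∩ Keiko ∩ Ulrich ∩ Jun: 08:15–09:30.
Windows ≥ 45 min: 08:15–09:30.
Earliest such window starts at 08:15.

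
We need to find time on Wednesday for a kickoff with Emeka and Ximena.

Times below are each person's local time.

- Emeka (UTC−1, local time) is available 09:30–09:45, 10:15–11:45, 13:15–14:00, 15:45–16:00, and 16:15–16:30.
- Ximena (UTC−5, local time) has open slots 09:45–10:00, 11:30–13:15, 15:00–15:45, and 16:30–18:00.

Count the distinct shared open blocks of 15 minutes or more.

3

Emeka → UTC: 10:30–10:45, 11:15–12:45, 14:15–15:00, 16:45–17:00, 17:15–17:30.
Ximena → UTC: 14:45–15:00, 16:30–18:15, 20:00–20:45, 21:30–23:00.
Emeka ∩ Ximena: 14:45–15:00, 16:45–17:00, 17:15–17:30.
Windows ≥ 15 min: 14:45–15:00, 16:45–17:00, 17:15–17:30.
That's 3 windows.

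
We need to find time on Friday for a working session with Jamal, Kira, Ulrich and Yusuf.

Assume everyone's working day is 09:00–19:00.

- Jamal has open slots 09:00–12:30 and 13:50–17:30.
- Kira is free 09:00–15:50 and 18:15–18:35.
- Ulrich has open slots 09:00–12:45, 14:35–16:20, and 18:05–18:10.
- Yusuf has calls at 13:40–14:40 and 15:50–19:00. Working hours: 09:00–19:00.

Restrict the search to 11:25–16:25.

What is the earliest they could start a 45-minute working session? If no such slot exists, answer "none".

Yusuf free within 09:00–19:00: 09:00–13:40, 14:40–15:50.
Jamal ∩ Kira: 09:00–12:30, 13:50–15:50.
Jamal ∩ Kira ∩ Ulrich: 09:00–12:30, 14:35–15:50.
Jamal ∩ Kira ∩ Ulrich ∩ Yusuf: 09:00–12:30, 14:40–15:50.
Restricted to 11:25–16:25: 11:25–12:30, 14:40–15:50.
Windows ≥ 45 min: 11:25–12:30, 14:40–15:50.
Earliest such window starts at 11:25.

11:25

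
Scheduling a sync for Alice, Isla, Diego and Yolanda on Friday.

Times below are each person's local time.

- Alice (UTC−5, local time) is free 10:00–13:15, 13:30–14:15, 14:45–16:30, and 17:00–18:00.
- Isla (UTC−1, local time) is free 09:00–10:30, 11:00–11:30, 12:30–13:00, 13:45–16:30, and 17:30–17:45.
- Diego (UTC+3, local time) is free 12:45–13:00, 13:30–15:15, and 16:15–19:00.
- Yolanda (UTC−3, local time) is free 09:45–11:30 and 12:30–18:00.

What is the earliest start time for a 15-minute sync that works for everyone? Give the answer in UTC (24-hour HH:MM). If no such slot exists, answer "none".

Alice → UTC: 15:00–18:15, 18:30–19:15, 19:45–21:30, 22:00–23:00.
Isla → UTC: 10:00–11:30, 12:00–12:30, 13:30–14:00, 14:45–17:30, 18:30–18:45.
Diego → UTC: 09:45–10:00, 10:30–12:15, 13:15–16:00.
Yolanda → UTC: 12:45–14:30, 15:30–21:00.
Alice ∩ Isla: 15:00–17:30, 18:30–18:45.
Alice ∩ Isla ∩ Diego: 15:00–16:00.
Alice ∩ Isla ∩ Diego ∩ Yolanda: 15:30–16:00.
Windows ≥ 15 min: 15:30–16:00.
Earliest such window starts at 15:30.

15:30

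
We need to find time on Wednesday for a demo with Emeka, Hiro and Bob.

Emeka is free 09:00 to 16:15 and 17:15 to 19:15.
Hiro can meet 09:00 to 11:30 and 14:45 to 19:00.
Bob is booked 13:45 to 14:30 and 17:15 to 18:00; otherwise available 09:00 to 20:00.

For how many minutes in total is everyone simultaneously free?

300 minutes

Bob free within 09:00–20:00: 09:00–13:45, 14:30–17:15, 18:00–20:00.
Emeka ∩ Hiro: 09:00–11:30, 14:45–16:15, 17:15–19:00.
Emeka ∩ Hiro ∩ Bob: 09:00–11:30, 14:45–16:15, 18:00–19:00.
Total common minutes: 150 + 90 + 60 = 300.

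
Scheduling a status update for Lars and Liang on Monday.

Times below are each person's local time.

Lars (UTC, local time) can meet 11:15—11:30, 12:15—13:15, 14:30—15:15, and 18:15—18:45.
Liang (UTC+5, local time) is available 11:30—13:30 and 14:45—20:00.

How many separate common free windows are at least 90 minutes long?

Lars → UTC: 11:15–11:30, 12:15–13:15, 14:30–15:15, 18:15–18:45.
Liang → UTC: 06:30–08:30, 09:45–15:00.
Lars ∩ Liang: 11:15–11:30, 12:15–13:15, 14:30–15:00.
Windows ≥ 90 min: (none).
That's 0 windows.

0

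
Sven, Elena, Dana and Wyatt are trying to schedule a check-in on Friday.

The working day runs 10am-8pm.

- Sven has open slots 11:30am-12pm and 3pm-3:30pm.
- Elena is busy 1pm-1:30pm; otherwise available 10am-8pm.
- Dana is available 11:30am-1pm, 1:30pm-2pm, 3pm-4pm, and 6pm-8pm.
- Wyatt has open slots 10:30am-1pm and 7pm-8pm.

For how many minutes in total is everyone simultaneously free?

30 minutes

Elena free within 10:00–20:00: 10:00–13:00, 13:30–20:00.
Sven ∩ Elena: 11:30–12:00, 15:00–15:30.
Sven ∩ Elena ∩ Dana: 11:30–12:00, 15:00–15:30.
Sven ∩ Elena ∩ Dana ∩ Wyatt: 11:30–12:00.
Total common minutes: 30.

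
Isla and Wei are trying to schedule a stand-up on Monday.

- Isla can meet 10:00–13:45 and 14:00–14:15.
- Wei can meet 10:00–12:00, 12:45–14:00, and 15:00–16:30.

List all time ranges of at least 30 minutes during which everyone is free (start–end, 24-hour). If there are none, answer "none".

Isla ∩ Wei: 10:00–12:00, 12:45–13:45.
Windows ≥ 30 min: 10:00–12:00, 12:45–13:45.

10:00–12:00, 12:45–13:45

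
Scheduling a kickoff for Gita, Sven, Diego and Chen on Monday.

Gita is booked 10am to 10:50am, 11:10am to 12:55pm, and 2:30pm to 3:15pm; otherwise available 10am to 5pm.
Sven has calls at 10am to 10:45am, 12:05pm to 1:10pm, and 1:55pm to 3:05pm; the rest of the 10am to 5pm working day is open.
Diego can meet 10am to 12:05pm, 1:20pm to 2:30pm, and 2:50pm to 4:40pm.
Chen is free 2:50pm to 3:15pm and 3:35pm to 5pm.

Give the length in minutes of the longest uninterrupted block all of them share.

Gita free within 10:00–17:00: 10:50–11:10, 12:55–14:30, 15:15–17:00.
Sven free within 10:00–17:00: 10:45–12:05, 13:10–13:55, 15:05–17:00.
Gita ∩ Sven: 10:50–11:10, 13:10–13:55, 15:15–17:00.
Gita ∩ Sven ∩ Diego: 10:50–11:10, 13:20–13:55, 15:15–16:40.
Gita ∩ Sven ∩ Diego ∩ Chen: 15:35–16:40.
Single common window of 65 minutes.

65 minutes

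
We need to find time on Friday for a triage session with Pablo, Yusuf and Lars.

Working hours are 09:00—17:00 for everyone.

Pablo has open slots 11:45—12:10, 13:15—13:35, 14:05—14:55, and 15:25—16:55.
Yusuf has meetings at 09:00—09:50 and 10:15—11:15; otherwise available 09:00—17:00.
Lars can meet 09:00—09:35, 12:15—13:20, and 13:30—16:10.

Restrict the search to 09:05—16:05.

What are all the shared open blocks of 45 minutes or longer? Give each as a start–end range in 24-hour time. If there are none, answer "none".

14:05–14:55

Yusuf free within 09:00–17:00: 09:50–10:15, 11:15–17:00.
Pablo ∩ Yusuf: 11:45–12:10, 13:15–13:35, 14:05–14:55, 15:25–16:55.
Pablo ∩ Yusuf ∩ Lars: 13:15–13:20, 13:30–13:35, 14:05–14:55, 15:25–16:10.
Restricted to 09:05–16:05: 13:15–13:20, 13:30–13:35, 14:05–14:55, 15:25–16:05.
Windows ≥ 45 min: 14:05–14:55.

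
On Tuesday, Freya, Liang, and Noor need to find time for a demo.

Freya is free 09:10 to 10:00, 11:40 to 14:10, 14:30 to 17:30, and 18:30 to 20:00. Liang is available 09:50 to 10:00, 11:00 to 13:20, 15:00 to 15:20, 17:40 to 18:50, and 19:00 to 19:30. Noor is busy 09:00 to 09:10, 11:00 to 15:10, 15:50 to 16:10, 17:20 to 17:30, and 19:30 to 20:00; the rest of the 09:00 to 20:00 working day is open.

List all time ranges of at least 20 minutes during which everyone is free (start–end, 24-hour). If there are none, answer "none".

Noor free within 09:00–20:00: 09:10–11:00, 15:10–15:50, 16:10–17:20, 17:30–19:30.
Freya ∩ Liang: 09:50–10:00, 11:40–13:20, 15:00–15:20, 18:30–18:50, 19:00–19:30.
Freya ∩ Liang ∩ Noor: 09:50–10:00, 15:10–15:20, 18:30–18:50, 19:00–19:30.
Windows ≥ 20 min: 18:30–18:50, 19:00–19:30.

18:30–18:50, 19:00–19:30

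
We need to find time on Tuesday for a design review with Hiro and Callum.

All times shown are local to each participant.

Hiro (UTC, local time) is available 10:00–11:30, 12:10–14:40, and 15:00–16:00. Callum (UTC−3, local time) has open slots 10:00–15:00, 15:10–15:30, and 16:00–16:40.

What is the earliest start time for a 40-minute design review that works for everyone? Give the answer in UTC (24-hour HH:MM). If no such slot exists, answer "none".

13:00

Hiro → UTC: 10:00–11:30, 12:10–14:40, 15:00–16:00.
Callum → UTC: 13:00–18:00, 18:10–18:30, 19:00–19:40.
Hiro ∩ Callum: 13:00–14:40, 15:00–16:00.
Windows ≥ 40 min: 13:00–14:40, 15:00–16:00.
Earliest such window starts at 13:00.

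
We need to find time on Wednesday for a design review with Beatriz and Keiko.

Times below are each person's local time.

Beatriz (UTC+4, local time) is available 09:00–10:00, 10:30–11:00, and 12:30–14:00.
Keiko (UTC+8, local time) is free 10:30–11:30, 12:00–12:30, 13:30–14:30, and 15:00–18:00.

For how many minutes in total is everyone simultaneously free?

120 minutes

Beatriz → UTC: 05:00–06:00, 06:30–07:00, 08:30–10:00.
Keiko → UTC: 02:30–03:30, 04:00–04:30, 05:30–06:30, 07:00–10:00.
Beatriz ∩ Keiko: 05:30–06:00, 08:30–10:00.
Total common minutes: 30 + 90 = 120.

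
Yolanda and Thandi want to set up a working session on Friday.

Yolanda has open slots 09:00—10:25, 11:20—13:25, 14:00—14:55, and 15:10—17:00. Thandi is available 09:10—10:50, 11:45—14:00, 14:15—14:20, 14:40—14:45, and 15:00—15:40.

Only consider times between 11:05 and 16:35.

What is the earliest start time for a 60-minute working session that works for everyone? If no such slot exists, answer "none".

11:45

Yolanda ∩ Thandi: 09:10–10:25, 11:45–13:25, 14:15–14:20, 14:40–14:45, 15:10–15:40.
Restricted to 11:05–16:35: 11:45–13:25, 14:15–14:20, 14:40–14:45, 15:10–15:40.
Windows ≥ 60 min: 11:45–13:25.
Earliest such window starts at 11:45.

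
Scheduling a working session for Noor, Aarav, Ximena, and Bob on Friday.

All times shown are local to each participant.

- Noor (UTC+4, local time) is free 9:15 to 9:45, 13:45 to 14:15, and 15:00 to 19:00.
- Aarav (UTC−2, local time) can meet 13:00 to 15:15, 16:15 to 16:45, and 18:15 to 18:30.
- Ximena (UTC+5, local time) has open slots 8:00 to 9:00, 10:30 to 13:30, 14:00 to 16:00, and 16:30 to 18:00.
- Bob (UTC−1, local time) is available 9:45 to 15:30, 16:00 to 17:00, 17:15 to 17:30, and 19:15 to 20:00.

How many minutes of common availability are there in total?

Noor → UTC: 05:15–05:45, 09:45–10:15, 11:00–15:00.
Aarav → UTC: 15:00–17:15, 18:15–18:45, 20:15–20:30.
Ximena → UTC: 03:00–04:00, 05:30–08:30, 09:00–11:00, 11:30–13:00.
Bob → UTC: 10:45–16:30, 17:00–18:00, 18:15–18:30, 20:15–21:00.
Noor ∩ Aarav: (none).
Noor ∩ Aarav ∩ Ximena: (none).
Noor ∩ Aarav ∩ Ximena ∩ Bob: (none).
Total common minutes: 0.

0 minutes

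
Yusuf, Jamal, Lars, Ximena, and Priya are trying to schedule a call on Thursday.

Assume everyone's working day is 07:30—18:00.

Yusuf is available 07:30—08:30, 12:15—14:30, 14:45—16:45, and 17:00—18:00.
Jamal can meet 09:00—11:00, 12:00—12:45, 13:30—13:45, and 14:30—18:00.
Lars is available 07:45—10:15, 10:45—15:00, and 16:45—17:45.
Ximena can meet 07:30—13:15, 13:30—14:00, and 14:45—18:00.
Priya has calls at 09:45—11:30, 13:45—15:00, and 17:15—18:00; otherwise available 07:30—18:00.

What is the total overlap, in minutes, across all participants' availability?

Priya free within 07:30–18:00: 07:30–09:45, 11:30–13:45, 15:00–17:15.
Yusuf ∩ Jamal: 12:15–12:45, 13:30–13:45, 14:45–16:45, 17:00–18:00.
Yusuf ∩ Jamal ∩ Lars: 12:15–12:45, 13:30–13:45, 14:45–15:00, 17:00–17:45.
Yusuf ∩ Jamal ∩ Lars ∩ Ximena: 12:15–12:45, 13:30–13:45, 14:45–15:00, 17:00–17:45.
Yusuf ∩ Jamal ∩ Lars ∩ Ximena ∩ Priya: 12:15–12:45, 13:30–13:45, 17:00–17:15.
Total common minutes: 30 + 15 + 15 = 60.

60 minutes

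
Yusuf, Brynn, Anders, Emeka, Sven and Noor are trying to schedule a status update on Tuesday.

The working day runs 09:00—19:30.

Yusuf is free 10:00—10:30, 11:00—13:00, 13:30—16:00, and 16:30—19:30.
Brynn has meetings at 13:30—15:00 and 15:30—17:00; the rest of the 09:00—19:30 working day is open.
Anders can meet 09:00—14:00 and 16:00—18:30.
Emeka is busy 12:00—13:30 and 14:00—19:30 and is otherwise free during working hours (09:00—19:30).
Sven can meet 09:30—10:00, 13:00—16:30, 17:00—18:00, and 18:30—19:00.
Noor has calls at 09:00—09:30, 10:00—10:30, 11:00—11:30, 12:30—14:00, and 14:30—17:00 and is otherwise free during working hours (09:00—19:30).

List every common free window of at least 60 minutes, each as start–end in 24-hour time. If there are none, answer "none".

Brynn free within 09:00–19:30: 09:00–13:30, 15:00–15:30, 17:00–19:30.
Emeka free within 09:00–19:30: 09:00–12:00, 13:30–14:00.
Noor free within 09:00–19:30: 09:30–10:00, 10:30–11:00, 11:30–12:30, 14:00–14:30, 17:00–19:30.
Yusuf ∩ Brynn: 10:00–10:30, 11:00–13:00, 15:00–15:30, 17:00–19:30.
Yusuf ∩ Brynn ∩ Anders: 10:00–10:30, 11:00–13:00, 17:00–18:30.
Yusuf ∩ Brynn ∩ Anders ∩ Emeka: 10:00–10:30, 11:00–12:00.
Yusuf ∩ Brynn ∩ Anders ∩ Emeka ∩ Sven: (none).
Yusuf ∩ Brynn ∩ Anders ∩ Emeka ∩ Sven ∩ Noor: (none).
Windows ≥ 60 min: (none).

none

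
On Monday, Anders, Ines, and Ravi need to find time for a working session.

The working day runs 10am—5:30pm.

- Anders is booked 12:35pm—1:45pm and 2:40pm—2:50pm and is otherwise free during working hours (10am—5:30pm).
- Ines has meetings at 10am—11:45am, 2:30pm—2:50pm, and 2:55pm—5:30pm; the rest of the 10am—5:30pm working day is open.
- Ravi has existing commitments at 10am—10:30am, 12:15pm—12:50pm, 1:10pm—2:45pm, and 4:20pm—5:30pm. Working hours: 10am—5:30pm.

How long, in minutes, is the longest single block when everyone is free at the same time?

30 minutes

Anders free within 10:00–17:30: 10:00–12:35, 13:45–14:40, 14:50–17:30.
Ines free within 10:00–17:30: 11:45–14:30, 14:50–14:55.
Ravi free within 10:00–17:30: 10:30–12:15, 12:50–13:10, 14:45–16:20.
Anders ∩ Ines: 11:45–12:35, 13:45–14:30, 14:50–14:55.
Anders ∩ Ines ∩ Ravi: 11:45–12:15, 14:50–14:55.
Common window lengths: 30, 5 min; longest is 30.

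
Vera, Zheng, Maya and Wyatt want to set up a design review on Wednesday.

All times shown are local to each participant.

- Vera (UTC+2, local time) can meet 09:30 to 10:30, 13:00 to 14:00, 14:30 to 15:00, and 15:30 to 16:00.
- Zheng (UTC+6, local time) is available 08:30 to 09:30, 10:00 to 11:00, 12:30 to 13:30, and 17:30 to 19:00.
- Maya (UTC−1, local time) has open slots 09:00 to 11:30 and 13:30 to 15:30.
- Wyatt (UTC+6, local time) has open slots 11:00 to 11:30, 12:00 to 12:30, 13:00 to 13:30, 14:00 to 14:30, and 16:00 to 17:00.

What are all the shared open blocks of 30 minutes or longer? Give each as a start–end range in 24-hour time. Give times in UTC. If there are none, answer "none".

none

Vera → UTC: 07:30–08:30, 11:00–12:00, 12:30–13:00, 13:30–14:00.
Zheng → UTC: 02:30–03:30, 04:00–05:00, 06:30–07:30, 11:30–13:00.
Maya → UTC: 10:00–12:30, 14:30–16:30.
Wyatt → UTC: 05:00–05:30, 06:00–06:30, 07:00–07:30, 08:00–08:30, 10:00–11:00.
Vera ∩ Zheng: 11:30–12:00, 12:30–13:00.
Vera ∩ Zheng ∩ Maya: 11:30–12:00.
Vera ∩ Zheng ∩ Maya ∩ Wyatt: (none).
Windows ≥ 30 min: (none).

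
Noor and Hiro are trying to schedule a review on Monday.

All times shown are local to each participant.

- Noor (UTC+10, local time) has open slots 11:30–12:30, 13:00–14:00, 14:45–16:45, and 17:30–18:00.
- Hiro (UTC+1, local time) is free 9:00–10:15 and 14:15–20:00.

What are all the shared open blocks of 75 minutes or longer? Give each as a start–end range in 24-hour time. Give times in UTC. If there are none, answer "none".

Noor → UTC: 01:30–02:30, 03:00–04:00, 04:45–06:45, 07:30–08:00.
Hiro → UTC: 08:00–09:15, 13:15–19:00.
Noor ∩ Hiro: (none).
Windows ≥ 75 min: (none).

none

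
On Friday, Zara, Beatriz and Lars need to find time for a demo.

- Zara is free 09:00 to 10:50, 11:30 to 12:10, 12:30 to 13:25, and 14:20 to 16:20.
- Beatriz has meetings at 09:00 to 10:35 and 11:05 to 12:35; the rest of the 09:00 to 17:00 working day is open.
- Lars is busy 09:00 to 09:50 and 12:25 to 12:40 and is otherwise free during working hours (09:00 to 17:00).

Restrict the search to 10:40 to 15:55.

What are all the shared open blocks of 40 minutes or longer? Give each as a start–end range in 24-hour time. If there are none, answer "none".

Beatriz free within 09:00–17:00: 10:35–11:05, 12:35–17:00.
Lars free within 09:00–17:00: 09:50–12:25, 12:40–17:00.
Zara ∩ Beatriz: 10:35–10:50, 12:35–13:25, 14:20–16:20.
Zara ∩ Beatriz ∩ Lars: 10:35–10:50, 12:40–13:25, 14:20–16:20.
Restricted to 10:40–15:55: 10:40–10:50, 12:40–13:25, 14:20–15:55.
Windows ≥ 40 min: 12:40–13:25, 14:20–15:55.

12:40–13:25, 14:20–15:55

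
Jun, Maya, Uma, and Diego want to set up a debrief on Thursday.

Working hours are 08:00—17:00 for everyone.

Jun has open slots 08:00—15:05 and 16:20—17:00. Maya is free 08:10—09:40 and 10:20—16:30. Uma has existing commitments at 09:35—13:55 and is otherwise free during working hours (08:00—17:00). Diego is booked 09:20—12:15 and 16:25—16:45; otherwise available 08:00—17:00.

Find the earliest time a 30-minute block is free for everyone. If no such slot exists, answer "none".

08:10

Uma free within 08:00–17:00: 08:00–09:35, 13:55–17:00.
Diego free within 08:00–17:00: 08:00–09:20, 12:15–16:25, 16:45–17:00.
Jun ∩ Maya: 08:10–09:40, 10:20–15:05, 16:20–16:30.
Jun ∩ Maya ∩ Uma: 08:10–09:35, 13:55–15:05, 16:20–16:30.
Jun ∩ Maya ∩ Uma ∩ Diego: 08:10–09:20, 13:55–15:05, 16:20–16:25.
Windows ≥ 30 min: 08:10–09:20, 13:55–15:05.
Earliest such window starts at 08:10.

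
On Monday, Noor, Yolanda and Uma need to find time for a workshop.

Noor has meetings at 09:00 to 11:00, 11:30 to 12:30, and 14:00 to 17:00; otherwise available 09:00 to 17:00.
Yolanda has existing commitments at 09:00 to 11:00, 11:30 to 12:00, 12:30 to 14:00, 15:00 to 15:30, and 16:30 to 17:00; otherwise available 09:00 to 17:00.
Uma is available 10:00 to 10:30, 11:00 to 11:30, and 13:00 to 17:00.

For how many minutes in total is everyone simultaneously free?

30 minutes

Noor free within 09:00–17:00: 11:00–11:30, 12:30–14:00.
Yolanda free within 09:00–17:00: 11:00–11:30, 12:00–12:30, 14:00–15:00, 15:30–16:30.
Noor ∩ Yolanda: 11:00–11:30.
Noor ∩ Yolanda ∩ Uma: 11:00–11:30.
Total common minutes: 30.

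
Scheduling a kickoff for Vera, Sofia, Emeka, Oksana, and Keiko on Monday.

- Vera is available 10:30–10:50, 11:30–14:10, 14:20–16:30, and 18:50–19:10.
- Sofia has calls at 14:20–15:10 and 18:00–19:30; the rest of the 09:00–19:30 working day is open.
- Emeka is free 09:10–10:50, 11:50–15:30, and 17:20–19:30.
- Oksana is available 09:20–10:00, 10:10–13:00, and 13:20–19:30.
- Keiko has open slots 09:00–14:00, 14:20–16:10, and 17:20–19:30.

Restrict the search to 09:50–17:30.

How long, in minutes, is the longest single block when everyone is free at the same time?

Sofia free within 09:00–19:30: 09:00–14:20, 15:10–18:00.
Vera ∩ Sofia: 10:30–10:50, 11:30–14:10, 15:10–16:30.
Vera ∩ Sofia ∩ Emeka: 10:30–10:50, 11:50–14:10, 15:10–15:30.
Vera ∩ Sofia ∩ Emeka ∩ Oksana: 10:30–10:50, 11:50–13:00, 13:20–14:10, 15:10–15:30.
Vera ∩ Sofia ∩ Emeka ∩ Oksana ∩ Keiko: 10:30–10:50, 11:50–13:00, 13:20–14:00, 15:10–15:30.
Restricted to 09:50–17:30: 10:30–10:50, 11:50–13:00, 13:20–14:00, 15:10–15:30.
Common window lengths: 20, 70, 40, 20 min; longest is 70.

70 minutes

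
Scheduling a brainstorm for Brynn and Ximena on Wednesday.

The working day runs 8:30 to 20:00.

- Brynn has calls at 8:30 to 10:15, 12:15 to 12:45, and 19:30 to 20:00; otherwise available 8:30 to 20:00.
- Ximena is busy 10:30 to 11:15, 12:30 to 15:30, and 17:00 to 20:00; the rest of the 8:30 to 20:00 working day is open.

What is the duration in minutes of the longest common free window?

90 minutes

Brynn free within 08:30–20:00: 10:15–12:15, 12:45–19:30.
Ximena free within 08:30–20:00: 08:30–10:30, 11:15–12:30, 15:30–17:00.
Brynn ∩ Ximena: 10:15–10:30, 11:15–12:15, 15:30–17:00.
Common window lengths: 15, 60, 90 min; longest is 90.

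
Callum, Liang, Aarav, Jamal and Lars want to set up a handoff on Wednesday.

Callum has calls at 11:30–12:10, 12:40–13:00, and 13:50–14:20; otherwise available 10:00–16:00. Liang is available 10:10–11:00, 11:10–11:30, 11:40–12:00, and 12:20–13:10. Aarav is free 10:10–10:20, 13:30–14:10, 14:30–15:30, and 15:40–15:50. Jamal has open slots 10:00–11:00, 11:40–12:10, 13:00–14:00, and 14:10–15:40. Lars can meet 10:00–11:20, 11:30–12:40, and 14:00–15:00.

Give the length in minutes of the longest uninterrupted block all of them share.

10 minutes

Callum free within 10:00–16:00: 10:00–11:30, 12:10–12:40, 13:00–13:50, 14:20–16:00.
Callum ∩ Liang: 10:10–11:00, 11:10–11:30, 12:20–12:40, 13:00–13:10.
Callum ∩ Liang ∩ Aarav: 10:10–10:20.
Callum ∩ Liang ∩ Aarav ∩ Jamal: 10:10–10:20.
Callum ∩ Liang ∩ Aarav ∩ Jamal ∩ Lars: 10:10–10:20.
Single common window of 10 minutes.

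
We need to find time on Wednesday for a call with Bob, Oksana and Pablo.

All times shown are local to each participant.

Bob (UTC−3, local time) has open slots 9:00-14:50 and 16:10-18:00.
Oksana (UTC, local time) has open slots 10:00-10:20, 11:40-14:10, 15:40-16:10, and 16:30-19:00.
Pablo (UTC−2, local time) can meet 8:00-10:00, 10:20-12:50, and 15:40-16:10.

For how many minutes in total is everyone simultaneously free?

Bob → UTC: 12:00–17:50, 19:10–21:00.
Oksana → UTC: 10:00–10:20, 11:40–14:10, 15:40–16:10, 16:30–19:00.
Pablo → UTC: 10:00–12:00, 12:20–14:50, 17:40–18:10.
Bob ∩ Oksana: 12:00–14:10, 15:40–16:10, 16:30–17:50.
Bob ∩ Oksana ∩ Pablo: 12:20–14:10, 17:40–17:50.
Total common minutes: 110 + 10 = 120.

120 minutes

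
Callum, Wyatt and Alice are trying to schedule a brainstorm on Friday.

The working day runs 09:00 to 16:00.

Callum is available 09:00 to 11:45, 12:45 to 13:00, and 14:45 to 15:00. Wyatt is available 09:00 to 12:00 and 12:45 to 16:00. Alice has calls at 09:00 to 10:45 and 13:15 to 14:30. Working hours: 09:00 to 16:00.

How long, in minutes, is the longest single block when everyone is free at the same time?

60 minutes

Alice free within 09:00–16:00: 10:45–13:15, 14:30–16:00.
Callum ∩ Wyatt: 09:00–11:45, 12:45–13:00, 14:45–15:00.
Callum ∩ Wyatt ∩ Alice: 10:45–11:45, 12:45–13:00, 14:45–15:00.
Common window lengths: 60, 15, 15 min; longest is 60.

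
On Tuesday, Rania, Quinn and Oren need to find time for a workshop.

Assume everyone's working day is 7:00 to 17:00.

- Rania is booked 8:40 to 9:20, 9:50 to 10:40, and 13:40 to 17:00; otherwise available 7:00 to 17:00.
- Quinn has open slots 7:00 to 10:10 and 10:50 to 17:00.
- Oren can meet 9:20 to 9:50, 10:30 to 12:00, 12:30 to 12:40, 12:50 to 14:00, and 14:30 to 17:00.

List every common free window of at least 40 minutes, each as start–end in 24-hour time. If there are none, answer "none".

Rania free within 07:00–17:00: 07:00–08:40, 09:20–09:50, 10:40–13:40.
Rania ∩ Quinn: 07:00–08:40, 09:20–09:50, 10:50–13:40.
Rania ∩ Quinn ∩ Oren: 09:20–09:50, 10:50–12:00, 12:30–12:40, 12:50–13:40.
Windows ≥ 40 min: 10:50–12:00, 12:50–13:40.

10:50–12:00, 12:50–13:40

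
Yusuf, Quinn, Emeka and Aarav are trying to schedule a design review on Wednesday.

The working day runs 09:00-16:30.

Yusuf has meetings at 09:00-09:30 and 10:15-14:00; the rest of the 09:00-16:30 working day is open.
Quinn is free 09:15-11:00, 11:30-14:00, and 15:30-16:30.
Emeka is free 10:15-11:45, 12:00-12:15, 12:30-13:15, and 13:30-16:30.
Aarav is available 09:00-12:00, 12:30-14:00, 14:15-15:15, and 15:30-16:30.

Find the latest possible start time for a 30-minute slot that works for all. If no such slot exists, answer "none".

16:00

Yusuf free within 09:00–16:30: 09:30–10:15, 14:00–16:30.
Yusuf ∩ Quinn: 09:30–10:15, 15:30–16:30.
Yusuf ∩ Quinn ∩ Emeka: 15:30–16:30.
Yusuf ∩ Quinn ∩ Emeka ∩ Aarav: 15:30–16:30.
Windows ≥ 30 min: 15:30–16:30.
Latest start in the last window 15:30–16:30 is 16:30 − 30 min = 16:00.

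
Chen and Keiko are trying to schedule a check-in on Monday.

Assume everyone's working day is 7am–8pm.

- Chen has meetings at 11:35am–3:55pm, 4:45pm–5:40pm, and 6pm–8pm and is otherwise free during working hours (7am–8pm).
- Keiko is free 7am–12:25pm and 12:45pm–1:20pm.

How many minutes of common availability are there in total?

275 minutes

Chen free within 07:00–20:00: 07:00–11:35, 15:55–16:45, 17:40–18:00.
Chen ∩ Keiko: 07:00–11:35.
Total common minutes: 275.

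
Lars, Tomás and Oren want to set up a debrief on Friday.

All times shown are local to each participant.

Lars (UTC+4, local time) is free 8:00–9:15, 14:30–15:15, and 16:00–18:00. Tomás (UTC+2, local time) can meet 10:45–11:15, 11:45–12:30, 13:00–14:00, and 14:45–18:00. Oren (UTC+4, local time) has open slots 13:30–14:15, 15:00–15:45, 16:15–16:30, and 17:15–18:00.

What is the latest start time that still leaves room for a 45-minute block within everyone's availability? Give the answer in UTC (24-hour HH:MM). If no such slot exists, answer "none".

13:15

Lars → UTC: 04:00–05:15, 10:30–11:15, 12:00–14:00.
Tomás → UTC: 08:45–09:15, 09:45–10:30, 11:00–12:00, 12:45–16:00.
Oren → UTC: 09:30–10:15, 11:00–11:45, 12:15–12:30, 13:15–14:00.
Lars ∩ Tomás: 11:00–11:15, 12:45–14:00.
Lars ∩ Tomás ∩ Oren: 11:00–11:15, 13:15–14:00.
Windows ≥ 45 min: 13:15–14:00.
Latest start in the last window 13:15–14:00 is 14:00 − 45 min = 13:15.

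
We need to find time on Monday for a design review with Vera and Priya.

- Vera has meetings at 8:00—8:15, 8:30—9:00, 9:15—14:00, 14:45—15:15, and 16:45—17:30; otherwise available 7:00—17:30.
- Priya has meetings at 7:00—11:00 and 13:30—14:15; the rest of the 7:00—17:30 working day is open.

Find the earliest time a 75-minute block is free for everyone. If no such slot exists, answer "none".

15:15

Vera free within 07:00–17:30: 07:00–08:00, 08:15–08:30, 09:00–09:15, 14:00–14:45, 15:15–16:45.
Priya free within 07:00–17:30: 11:00–13:30, 14:15–17:30.
Vera ∩ Priya: 14:15–14:45, 15:15–16:45.
Windows ≥ 75 min: 15:15–16:45.
Earliest such window starts at 15:15.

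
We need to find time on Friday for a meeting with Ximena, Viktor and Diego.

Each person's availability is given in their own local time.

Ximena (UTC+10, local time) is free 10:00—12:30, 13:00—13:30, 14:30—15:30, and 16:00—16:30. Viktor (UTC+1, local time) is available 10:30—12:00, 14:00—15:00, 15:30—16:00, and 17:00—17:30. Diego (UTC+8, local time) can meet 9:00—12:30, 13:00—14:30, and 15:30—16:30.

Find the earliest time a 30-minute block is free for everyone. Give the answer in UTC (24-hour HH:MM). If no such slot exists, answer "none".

none

Ximena → UTC: 00:00–02:30, 03:00–03:30, 04:30–05:30, 06:00–06:30.
Viktor → UTC: 09:30–11:00, 13:00–14:00, 14:30–15:00, 16:00–16:30.
Diego → UTC: 01:00–04:30, 05:00–06:30, 07:30–08:30.
Ximena ∩ Viktor: (none).
Ximena ∩ Viktor ∩ Diego: (none).
Windows ≥ 30 min: (none).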